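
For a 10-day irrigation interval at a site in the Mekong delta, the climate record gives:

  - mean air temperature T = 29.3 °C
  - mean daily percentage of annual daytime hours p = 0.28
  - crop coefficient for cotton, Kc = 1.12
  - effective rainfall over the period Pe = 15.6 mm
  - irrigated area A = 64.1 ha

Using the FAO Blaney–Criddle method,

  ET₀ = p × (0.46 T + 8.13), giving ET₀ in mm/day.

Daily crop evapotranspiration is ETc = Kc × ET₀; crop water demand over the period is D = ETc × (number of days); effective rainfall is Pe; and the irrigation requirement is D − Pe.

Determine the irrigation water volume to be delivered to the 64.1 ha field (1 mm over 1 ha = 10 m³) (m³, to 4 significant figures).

ET₀ = 0.28 × (0.46 × 29.3 + 8.13) = 0.28 × 21.608 = 6.0502 mm/d
ETc = Kc × ET₀ = 1.12 × 6.0502 = 6.7762 mm/d
Crop demand D = ETc × 10 d = 6.7762 × 10 = 67.762 mm
D − Pe = 67.762 − 15.6 = 52.162 mm
Volume = 52.162 mm × 64.1 ha × 10 = 33435.8 m³

33440 m³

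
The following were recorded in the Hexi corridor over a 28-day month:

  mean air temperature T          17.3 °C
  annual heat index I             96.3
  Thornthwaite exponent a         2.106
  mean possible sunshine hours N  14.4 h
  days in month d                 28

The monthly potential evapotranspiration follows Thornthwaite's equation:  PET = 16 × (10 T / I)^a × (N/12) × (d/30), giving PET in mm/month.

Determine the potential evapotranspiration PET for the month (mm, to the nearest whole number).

62 mm

10T/I = 10 × 17.3 / 96.3 = 1.7965
(10T/I)^a = 1.7965^2.106 = 3.4342
Uncorrected PET = 16 × 3.4342 = 54.947 mm
Correction = (N/12)(d/30) = (14.4/12)(28/30) = 1.1200
PET = 54.947 × 1.1200 = 61.541 mm/month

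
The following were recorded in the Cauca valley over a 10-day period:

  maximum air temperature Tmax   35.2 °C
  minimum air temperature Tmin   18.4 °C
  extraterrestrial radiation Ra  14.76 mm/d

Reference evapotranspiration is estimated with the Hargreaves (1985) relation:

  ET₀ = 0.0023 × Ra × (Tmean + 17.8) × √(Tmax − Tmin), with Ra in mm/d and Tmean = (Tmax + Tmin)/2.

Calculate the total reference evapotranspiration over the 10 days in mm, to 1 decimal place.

Tmean = (35.2 + 18.4)/2 = 26.80 °C
ET₀ = 0.0023 × 14.76 × (26.80 + 17.8) × √16.8 = 0.0023 × 14.76 × 44.60 × 4.0988 = 6.2059 mm/d
Over 10 days: 6.2059 × 10 = 62.059 mm

62.1 mm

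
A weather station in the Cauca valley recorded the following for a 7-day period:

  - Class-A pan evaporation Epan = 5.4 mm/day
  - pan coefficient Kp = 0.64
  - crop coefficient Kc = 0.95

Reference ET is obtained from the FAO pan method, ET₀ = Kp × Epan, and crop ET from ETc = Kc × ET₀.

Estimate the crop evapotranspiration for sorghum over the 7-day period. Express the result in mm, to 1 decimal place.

23.0 mm

ET₀ = 0.64 × 5.4 = 3.4560 mm/d
ETc = Kc × ET₀ = 0.95 × 3.4560 = 3.2832 mm/d
Over 7 days: 3.2832 × 7 = 22.982 mm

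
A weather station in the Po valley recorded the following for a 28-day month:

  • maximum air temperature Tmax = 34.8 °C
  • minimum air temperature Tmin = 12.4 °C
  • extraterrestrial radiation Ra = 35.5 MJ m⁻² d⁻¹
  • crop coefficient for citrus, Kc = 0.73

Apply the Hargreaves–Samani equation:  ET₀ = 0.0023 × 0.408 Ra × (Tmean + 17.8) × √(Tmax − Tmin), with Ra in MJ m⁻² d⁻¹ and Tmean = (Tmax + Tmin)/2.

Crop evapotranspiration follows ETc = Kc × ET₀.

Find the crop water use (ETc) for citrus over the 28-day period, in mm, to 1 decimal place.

133.4 mm

Tmean = (34.8 + 12.4)/2 = 23.60 °C
0.408 Ra = 0.408 × 35.5 = 14.4840 mm/d equivalent
ET₀ = 0.0023 × 14.4840 × (23.60 + 17.8) × √22.4 = 0.0023 × 14.4840 × 41.40 × 4.7329 = 6.5275 mm/d
ETc = Kc × ET₀ = 0.73 × 6.5275 = 4.7651 mm/d
Over 28 days: 4.7651 × 28 = 133.423 mm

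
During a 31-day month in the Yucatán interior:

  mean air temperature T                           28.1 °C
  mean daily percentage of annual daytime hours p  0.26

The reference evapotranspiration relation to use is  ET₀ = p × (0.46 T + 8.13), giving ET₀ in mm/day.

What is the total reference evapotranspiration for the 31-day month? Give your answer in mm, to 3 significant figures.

ET₀ = 0.26 × (0.46 × 28.1 + 8.13) = 0.26 × 21.056 = 5.4746 mm/d
Monthly total = 5.4746 × 31 = 169.713 mm

170 mm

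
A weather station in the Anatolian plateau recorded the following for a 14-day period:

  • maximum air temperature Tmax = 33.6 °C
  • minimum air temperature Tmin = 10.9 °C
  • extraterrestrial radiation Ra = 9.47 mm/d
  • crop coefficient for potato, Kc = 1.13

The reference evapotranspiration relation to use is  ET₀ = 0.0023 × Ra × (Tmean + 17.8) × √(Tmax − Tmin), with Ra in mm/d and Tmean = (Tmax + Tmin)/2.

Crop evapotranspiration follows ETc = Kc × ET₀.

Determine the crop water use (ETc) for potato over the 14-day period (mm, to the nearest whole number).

Tmean = (33.6 + 10.9)/2 = 22.25 °C
ET₀ = 0.0023 × 9.47 × (22.25 + 17.8) × √22.7 = 0.0023 × 9.47 × 40.05 × 4.7645 = 4.1562 mm/d
ETc = Kc × ET₀ = 1.13 × 4.1562 = 4.6965 mm/d
Over 14 days: 4.6965 × 14 = 65.751 mm

66 mm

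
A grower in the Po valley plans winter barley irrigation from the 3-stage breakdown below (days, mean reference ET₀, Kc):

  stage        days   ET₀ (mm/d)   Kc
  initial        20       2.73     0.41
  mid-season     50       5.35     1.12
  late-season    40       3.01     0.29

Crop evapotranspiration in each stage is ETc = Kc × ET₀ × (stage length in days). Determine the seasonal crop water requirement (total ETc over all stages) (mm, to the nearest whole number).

357 mm

initial: 0.41 × 2.73 × 20 = 22.39 mm
mid-season: 1.12 × 5.35 × 50 = 299.60 mm
late-season: 0.29 × 3.01 × 40 = 34.92 mm
Seasonal total = 356.91 mm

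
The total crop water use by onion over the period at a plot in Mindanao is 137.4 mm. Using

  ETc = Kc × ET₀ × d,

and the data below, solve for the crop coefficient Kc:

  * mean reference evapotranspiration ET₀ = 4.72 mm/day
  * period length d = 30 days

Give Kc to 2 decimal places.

ETc = Kc × ET₀ × d  ⇒  Kc = ETc / (ET₀ × d)
Kc = 137.4 / (4.72 × 30) = 137.4 / 141.60 = 0.9703

0.97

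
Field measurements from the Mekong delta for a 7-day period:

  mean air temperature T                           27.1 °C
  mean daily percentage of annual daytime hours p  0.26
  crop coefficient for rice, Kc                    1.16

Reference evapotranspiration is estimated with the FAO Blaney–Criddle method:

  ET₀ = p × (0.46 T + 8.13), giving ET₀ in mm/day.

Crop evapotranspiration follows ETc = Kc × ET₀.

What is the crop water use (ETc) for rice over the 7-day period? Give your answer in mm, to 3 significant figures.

ET₀ = 0.26 × (0.46 × 27.1 + 8.13) = 0.26 × 20.596 = 5.3550 mm/d
ETc = Kc × ET₀ = 1.16 × 5.3550 = 6.2118 mm/d
Over 7 days: 6.2118 × 7 = 43.483 mm

43.5 mm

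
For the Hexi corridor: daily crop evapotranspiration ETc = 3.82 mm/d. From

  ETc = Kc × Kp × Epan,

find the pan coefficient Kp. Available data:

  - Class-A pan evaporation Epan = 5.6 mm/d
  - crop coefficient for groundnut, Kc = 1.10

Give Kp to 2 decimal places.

ETc = Kc × Kp × Epan  ⇒  Kp = ETc / (Kc × Epan)
Kp = 3.82 / (1.10 × 5.6) = 3.82 / 6.160 = 0.6201

0.62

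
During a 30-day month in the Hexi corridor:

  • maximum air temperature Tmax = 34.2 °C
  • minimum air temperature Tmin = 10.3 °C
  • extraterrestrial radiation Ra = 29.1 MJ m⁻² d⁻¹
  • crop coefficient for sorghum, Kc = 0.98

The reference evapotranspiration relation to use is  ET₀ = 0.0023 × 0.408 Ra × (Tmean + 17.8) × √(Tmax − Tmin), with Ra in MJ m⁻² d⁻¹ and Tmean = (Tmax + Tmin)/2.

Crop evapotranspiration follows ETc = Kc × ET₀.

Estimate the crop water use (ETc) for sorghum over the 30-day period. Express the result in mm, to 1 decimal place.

Tmean = (34.2 + 10.3)/2 = 22.25 °C
0.408 Ra = 0.408 × 29.1 = 11.8728 mm/d equivalent
ET₀ = 0.0023 × 11.8728 × (22.25 + 17.8) × √23.9 = 0.0023 × 11.8728 × 40.05 × 4.8888 = 5.3467 mm/d
ETc = Kc × ET₀ = 0.98 × 5.3467 = 5.2398 mm/d
Over 30 days: 5.2398 × 30 = 157.194 mm

157.2 mm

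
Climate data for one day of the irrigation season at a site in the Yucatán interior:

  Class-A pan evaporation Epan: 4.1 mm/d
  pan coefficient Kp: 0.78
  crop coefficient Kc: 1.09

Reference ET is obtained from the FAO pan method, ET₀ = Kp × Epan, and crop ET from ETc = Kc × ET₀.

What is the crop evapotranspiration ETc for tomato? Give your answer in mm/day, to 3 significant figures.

3.49 mm/day

ET₀ = 0.78 × 4.1 = 3.1980 mm/d
ETc = Kc × ET₀ = 1.09 × 3.1980 = 3.4858 mm/d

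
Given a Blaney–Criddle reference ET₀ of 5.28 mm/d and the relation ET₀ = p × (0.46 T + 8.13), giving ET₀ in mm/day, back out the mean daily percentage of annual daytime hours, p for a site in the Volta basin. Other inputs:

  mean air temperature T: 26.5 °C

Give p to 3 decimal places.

0.260

p = ET₀ / (0.46 T + 8.13) = 5.28 / (0.46 × 26.5 + 8.13) = 5.28 / 20.320 = 0.2598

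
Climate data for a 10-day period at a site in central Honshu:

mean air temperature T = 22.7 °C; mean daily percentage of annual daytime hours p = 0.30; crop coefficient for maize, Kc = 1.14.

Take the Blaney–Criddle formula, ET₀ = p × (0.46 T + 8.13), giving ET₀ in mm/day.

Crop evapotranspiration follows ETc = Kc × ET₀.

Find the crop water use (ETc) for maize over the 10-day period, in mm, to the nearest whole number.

64 mm

ET₀ = 0.30 × (0.46 × 22.7 + 8.13) = 0.30 × 18.572 = 5.5716 mm/d
ETc = Kc × ET₀ = 1.14 × 5.5716 = 6.3516 mm/d
Over 10 days: 6.3516 × 10 = 63.516 mm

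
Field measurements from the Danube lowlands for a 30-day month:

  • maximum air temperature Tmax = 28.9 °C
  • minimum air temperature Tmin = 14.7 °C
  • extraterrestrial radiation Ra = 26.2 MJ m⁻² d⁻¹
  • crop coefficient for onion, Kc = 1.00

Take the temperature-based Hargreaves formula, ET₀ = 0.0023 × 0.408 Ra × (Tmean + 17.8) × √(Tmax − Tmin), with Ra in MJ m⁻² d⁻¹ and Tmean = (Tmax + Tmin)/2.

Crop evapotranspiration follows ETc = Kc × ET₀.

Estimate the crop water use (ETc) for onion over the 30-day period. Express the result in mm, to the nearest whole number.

Tmean = (28.9 + 14.7)/2 = 21.80 °C
0.408 Ra = 0.408 × 26.2 = 10.6896 mm/d equivalent
ET₀ = 0.0023 × 10.6896 × (21.80 + 17.8) × √14.2 = 0.0023 × 10.6896 × 39.60 × 3.7683 = 3.6688 mm/d
ETc = Kc × ET₀ = 1.00 × 3.6688 = 3.6688 mm/d
Over 30 days: 3.6688 × 30 = 110.064 mm

110 mm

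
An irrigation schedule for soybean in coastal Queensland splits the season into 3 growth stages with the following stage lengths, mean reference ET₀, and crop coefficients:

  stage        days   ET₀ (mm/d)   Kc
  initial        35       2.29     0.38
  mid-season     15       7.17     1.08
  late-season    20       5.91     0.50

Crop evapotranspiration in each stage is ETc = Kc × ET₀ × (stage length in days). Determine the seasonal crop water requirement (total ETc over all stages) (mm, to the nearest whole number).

206 mm

initial: 0.38 × 2.29 × 35 = 30.46 mm
mid-season: 1.08 × 7.17 × 15 = 116.15 mm
late-season: 0.50 × 5.91 × 20 = 59.10 mm
Seasonal total = 205.71 mm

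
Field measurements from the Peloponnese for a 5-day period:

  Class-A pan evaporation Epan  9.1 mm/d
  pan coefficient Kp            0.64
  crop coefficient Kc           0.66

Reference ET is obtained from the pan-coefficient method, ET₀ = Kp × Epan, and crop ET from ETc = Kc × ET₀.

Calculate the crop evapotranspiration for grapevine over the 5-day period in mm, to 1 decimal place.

ET₀ = 0.64 × 9.1 = 5.8240 mm/d
ETc = Kc × ET₀ = 0.66 × 5.8240 = 3.8438 mm/d
Over 5 days: 3.8438 × 5 = 19.219 mm

19.2 mm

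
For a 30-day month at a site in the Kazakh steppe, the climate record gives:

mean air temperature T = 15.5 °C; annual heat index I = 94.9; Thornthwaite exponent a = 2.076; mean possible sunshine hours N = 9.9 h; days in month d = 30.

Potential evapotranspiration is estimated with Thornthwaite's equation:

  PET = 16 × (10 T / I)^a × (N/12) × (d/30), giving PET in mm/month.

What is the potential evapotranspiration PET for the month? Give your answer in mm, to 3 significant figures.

36.6 mm

10T/I = 10 × 15.5 / 94.9 = 1.6333
(10T/I)^a = 1.6333^2.076 = 2.7690
Uncorrected PET = 16 × 2.7690 = 44.304 mm
Correction = (N/12)(d/30) = (9.9/12)(30/30) = 0.8250
PET = 44.304 × 0.8250 = 36.551 mm/month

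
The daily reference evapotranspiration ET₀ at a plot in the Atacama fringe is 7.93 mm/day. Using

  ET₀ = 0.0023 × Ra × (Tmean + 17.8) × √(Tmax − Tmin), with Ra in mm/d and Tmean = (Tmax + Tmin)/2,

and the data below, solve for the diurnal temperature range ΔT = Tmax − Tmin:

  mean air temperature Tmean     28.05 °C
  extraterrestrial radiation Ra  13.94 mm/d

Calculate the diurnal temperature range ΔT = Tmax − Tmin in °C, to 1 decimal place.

√ΔT = ET₀ / [0.0023 × Ra × (Tmean+17.8)] = 7.93 / (0.0023 × 13.94 × 45.85) = 5.3944
ΔT = 5.3944² = 29.100 °C

29.1 °C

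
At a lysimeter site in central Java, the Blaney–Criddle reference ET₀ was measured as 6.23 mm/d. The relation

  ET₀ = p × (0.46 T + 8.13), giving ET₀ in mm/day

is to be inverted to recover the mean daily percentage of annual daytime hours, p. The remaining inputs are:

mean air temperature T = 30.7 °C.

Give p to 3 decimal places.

p = ET₀ / (0.46 T + 8.13) = 6.23 / (0.46 × 30.7 + 8.13) = 6.23 / 22.252 = 0.2800

0.280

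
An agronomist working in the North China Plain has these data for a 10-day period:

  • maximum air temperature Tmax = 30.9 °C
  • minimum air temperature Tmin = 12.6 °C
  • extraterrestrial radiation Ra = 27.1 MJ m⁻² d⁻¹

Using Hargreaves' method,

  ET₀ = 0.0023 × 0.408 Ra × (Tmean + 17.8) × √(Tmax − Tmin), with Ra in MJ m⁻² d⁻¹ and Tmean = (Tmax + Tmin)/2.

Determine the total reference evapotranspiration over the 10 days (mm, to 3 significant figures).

43.0 mm

Tmean = (30.9 + 12.6)/2 = 21.75 °C
0.408 Ra = 0.408 × 27.1 = 11.0568 mm/d equivalent
ET₀ = 0.0023 × 11.0568 × (21.75 + 17.8) × √18.3 = 0.0023 × 11.0568 × 39.55 × 4.2778 = 4.3025 mm/d
Over 10 days: 4.3025 × 10 = 43.025 mm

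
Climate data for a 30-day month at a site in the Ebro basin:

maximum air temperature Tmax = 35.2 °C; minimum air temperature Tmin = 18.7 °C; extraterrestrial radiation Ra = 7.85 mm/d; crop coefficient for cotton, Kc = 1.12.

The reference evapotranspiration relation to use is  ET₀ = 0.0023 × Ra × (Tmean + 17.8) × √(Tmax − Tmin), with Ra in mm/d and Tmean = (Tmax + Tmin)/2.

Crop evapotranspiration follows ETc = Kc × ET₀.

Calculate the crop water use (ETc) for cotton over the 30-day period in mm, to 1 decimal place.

Tmean = (35.2 + 18.7)/2 = 26.95 °C
ET₀ = 0.0023 × 7.85 × (26.95 + 17.8) × √16.5 = 0.0023 × 7.85 × 44.75 × 4.0620 = 3.2819 mm/d
ETc = Kc × ET₀ = 1.12 × 3.2819 = 3.6757 mm/d
Over 30 days: 3.6757 × 30 = 110.271 mm

110.3 mm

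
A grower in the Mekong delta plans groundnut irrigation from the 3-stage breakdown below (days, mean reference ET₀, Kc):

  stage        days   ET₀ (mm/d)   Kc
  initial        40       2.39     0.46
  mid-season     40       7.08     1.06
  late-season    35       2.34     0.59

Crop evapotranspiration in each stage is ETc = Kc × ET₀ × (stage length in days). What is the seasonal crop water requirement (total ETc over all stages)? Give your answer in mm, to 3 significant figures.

392 mm

initial: 0.46 × 2.39 × 40 = 43.98 mm
mid-season: 1.06 × 7.08 × 40 = 300.19 mm
late-season: 0.59 × 2.34 × 35 = 48.32 mm
Seasonal total = 392.49 mm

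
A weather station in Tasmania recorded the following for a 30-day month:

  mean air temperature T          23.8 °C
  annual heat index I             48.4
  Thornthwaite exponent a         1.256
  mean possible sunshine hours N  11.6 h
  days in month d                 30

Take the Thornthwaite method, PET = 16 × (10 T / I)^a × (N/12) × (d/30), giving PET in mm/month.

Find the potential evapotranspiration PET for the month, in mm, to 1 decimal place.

10T/I = 10 × 23.8 / 48.4 = 4.9174
(10T/I)^a = 4.9174^1.256 = 7.3930
Uncorrected PET = 16 × 7.3930 = 118.288 mm
Correction = (N/12)(d/30) = (11.6/12)(30/30) = 0.9667
PET = 118.288 × 0.9667 = 114.349 mm/month

114.3 mm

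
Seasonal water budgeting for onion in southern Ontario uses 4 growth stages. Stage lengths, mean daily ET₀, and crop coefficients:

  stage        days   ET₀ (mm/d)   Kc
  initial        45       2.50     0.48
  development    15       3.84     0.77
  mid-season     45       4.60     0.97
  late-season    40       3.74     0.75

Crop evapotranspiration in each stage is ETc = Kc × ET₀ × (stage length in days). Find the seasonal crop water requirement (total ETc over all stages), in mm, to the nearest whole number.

initial: 0.48 × 2.50 × 45 = 54.00 mm
development: 0.77 × 3.84 × 15 = 44.35 mm
mid-season: 0.97 × 4.60 × 45 = 200.79 mm
late-season: 0.75 × 3.74 × 40 = 112.20 mm
Seasonal total = 411.34 mm

411 mm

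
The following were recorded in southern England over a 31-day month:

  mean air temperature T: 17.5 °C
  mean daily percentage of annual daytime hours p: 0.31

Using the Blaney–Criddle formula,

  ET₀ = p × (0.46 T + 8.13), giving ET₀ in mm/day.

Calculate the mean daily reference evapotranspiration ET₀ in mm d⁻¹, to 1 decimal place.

ET₀ = 0.31 × (0.46 × 17.5 + 8.13) = 0.31 × 16.180 = 5.0158 mm/d

5.0 mm d⁻¹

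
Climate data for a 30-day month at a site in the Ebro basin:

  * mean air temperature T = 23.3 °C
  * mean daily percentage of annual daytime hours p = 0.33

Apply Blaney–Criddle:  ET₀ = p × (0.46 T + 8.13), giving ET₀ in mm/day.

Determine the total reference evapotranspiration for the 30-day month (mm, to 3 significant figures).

187 mm

ET₀ = 0.33 × (0.46 × 23.3 + 8.13) = 0.33 × 18.848 = 6.2198 mm/d
Monthly total = 6.2198 × 30 = 186.594 mm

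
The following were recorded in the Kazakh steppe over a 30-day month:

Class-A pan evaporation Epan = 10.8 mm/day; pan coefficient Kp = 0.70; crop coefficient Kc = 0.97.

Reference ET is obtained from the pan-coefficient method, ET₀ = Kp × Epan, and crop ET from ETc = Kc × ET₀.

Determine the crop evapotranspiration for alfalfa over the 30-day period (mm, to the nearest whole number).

ET₀ = 0.70 × 10.8 = 7.5600 mm/d
ETc = Kc × ET₀ = 0.97 × 7.5600 = 7.3332 mm/d
Over 30 days: 7.3332 × 30 = 219.996 mm

220 mm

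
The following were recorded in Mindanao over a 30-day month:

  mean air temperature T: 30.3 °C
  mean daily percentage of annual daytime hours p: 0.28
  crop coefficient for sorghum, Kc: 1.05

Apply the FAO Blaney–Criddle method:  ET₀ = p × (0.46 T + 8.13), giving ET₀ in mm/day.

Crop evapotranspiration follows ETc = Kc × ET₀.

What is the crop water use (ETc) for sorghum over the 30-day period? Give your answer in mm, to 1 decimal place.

ET₀ = 0.28 × (0.46 × 30.3 + 8.13) = 0.28 × 22.068 = 6.1790 mm/d
ETc = Kc × ET₀ = 1.05 × 6.1790 = 6.4880 mm/d
Over 30 days: 6.4880 × 30 = 194.640 mm

194.6 mm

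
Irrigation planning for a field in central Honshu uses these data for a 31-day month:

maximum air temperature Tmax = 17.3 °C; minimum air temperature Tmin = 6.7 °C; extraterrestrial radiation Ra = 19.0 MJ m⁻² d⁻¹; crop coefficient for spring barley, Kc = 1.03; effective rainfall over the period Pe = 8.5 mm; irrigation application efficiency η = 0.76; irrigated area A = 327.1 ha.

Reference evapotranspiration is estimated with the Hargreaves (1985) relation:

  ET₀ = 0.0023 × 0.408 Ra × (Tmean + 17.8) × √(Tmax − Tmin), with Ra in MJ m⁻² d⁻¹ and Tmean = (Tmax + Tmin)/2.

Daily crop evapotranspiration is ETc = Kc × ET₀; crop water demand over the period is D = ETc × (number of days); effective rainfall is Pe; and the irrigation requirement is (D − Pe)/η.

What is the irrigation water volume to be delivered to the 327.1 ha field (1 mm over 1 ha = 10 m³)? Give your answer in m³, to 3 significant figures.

201000 m³

Tmean = (17.3 + 6.7)/2 = 12.00 °C
0.408 Ra = 0.408 × 19.0 = 7.7520 mm/d equivalent
ET₀ = 0.0023 × 7.7520 × (12.00 + 17.8) × √10.6 = 0.0023 × 7.7520 × 29.80 × 3.2558 = 1.7299 mm/d
ETc = Kc × ET₀ = 1.03 × 1.7299 = 1.7818 mm/d
Crop demand D = ETc × 31 d = 1.7818 × 31 = 55.236 mm
D − Pe = 55.236 − 8.5 = 46.736 mm
Gross irrigation = 46.736 / 0.76 = 61.495 mm
Volume = 61.495 mm × 327.1 ha × 10 = 201150.1 m³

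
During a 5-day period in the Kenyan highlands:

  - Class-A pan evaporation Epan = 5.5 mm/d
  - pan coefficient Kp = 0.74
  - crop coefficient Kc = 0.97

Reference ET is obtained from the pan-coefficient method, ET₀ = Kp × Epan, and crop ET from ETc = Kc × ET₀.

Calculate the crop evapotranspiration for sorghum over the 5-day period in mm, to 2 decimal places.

ET₀ = 0.74 × 5.5 = 4.0700 mm/d
ETc = Kc × ET₀ = 0.97 × 4.0700 = 3.9479 mm/d
Over 5 days: 3.9479 × 5 = 19.740 mm

19.74 mm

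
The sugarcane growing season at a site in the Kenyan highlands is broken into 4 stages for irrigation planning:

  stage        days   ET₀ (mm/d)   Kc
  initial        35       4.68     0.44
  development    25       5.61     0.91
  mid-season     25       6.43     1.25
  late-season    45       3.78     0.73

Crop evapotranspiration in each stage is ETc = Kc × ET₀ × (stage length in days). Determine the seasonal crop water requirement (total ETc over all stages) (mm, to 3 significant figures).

525 mm

initial: 0.44 × 4.68 × 35 = 72.07 mm
development: 0.91 × 5.61 × 25 = 127.63 mm
mid-season: 1.25 × 6.43 × 25 = 200.94 mm
late-season: 0.73 × 3.78 × 45 = 124.17 mm
Seasonal total = 524.81 mm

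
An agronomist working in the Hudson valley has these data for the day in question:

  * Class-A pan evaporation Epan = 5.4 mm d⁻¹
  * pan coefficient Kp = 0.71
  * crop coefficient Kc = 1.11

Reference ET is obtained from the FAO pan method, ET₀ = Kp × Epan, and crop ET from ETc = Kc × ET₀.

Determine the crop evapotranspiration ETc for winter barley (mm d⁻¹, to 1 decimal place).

ET₀ = 0.71 × 5.4 = 3.8340 mm/d
ETc = Kc × ET₀ = 1.11 × 3.8340 = 4.2557 mm/d

4.3 mm d⁻¹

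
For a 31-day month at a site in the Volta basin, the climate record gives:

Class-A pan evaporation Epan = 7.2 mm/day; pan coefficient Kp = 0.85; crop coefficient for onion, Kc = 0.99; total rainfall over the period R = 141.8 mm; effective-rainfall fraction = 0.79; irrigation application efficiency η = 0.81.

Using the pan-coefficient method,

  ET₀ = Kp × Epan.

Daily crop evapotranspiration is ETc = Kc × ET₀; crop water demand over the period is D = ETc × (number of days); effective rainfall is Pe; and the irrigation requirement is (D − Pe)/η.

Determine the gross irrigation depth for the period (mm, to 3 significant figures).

ET₀ = 0.85 × 7.2 = 6.1200 mm/d
ETc = Kc × ET₀ = 0.99 × 6.1200 = 6.0588 mm/d
Crop demand D = ETc × 31 d = 6.0588 × 31 = 187.823 mm
Pe = 0.79 × 141.8 = 112.022 mm
D − Pe = 187.823 − 112.022 = 75.801 mm
Gross irrigation = 75.801 / 0.81 = 93.581 mm

93.6 mm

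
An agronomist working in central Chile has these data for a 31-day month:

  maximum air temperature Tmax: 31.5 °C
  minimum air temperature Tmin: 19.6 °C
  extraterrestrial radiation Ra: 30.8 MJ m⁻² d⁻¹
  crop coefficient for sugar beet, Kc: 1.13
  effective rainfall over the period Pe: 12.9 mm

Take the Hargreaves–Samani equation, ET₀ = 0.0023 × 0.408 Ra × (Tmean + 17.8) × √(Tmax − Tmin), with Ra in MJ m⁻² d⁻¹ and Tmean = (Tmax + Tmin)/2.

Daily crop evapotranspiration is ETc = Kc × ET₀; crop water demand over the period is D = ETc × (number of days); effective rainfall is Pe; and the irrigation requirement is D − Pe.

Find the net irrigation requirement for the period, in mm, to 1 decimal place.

138.5 mm

Tmean = (31.5 + 19.6)/2 = 25.55 °C
0.408 Ra = 0.408 × 30.8 = 12.5664 mm/d equivalent
ET₀ = 0.0023 × 12.5664 × (25.55 + 17.8) × √11.9 = 0.0023 × 12.5664 × 43.35 × 3.4496 = 4.3221 mm/d
ETc = Kc × ET₀ = 1.13 × 4.3221 = 4.8840 mm/d
Crop demand D = ETc × 31 d = 4.8840 × 31 = 151.404 mm
D − Pe = 151.404 − 12.9 = 138.504 mm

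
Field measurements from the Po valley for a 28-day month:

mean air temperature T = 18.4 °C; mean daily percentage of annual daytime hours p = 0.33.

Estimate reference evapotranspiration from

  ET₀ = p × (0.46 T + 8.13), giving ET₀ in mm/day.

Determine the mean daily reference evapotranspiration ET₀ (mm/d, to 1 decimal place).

ET₀ = 0.33 × (0.46 × 18.4 + 8.13) = 0.33 × 16.594 = 5.4760 mm/d

5.5 mm/d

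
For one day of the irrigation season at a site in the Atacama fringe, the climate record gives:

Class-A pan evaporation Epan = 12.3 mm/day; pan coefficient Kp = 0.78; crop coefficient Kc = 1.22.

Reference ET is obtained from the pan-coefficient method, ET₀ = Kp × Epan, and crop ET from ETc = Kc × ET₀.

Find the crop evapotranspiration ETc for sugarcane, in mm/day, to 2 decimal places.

ET₀ = 0.78 × 12.3 = 9.5940 mm/d
ETc = Kc × ET₀ = 1.22 × 9.5940 = 11.7047 mm/d

11.70 mm/day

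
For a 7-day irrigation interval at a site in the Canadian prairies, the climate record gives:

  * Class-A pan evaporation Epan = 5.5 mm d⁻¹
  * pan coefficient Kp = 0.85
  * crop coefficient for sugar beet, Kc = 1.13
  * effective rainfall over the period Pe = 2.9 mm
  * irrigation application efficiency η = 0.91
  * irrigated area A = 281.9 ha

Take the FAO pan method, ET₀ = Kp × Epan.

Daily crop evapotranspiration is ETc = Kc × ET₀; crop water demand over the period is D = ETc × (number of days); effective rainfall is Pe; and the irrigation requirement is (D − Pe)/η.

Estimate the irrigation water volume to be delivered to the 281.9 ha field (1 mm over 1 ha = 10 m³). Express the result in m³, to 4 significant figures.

105600 m³

ET₀ = 0.85 × 5.5 = 4.6750 mm/d
ETc = Kc × ET₀ = 1.13 × 4.6750 = 5.2828 mm/d
Crop demand D = ETc × 7 d = 5.2828 × 7 = 36.980 mm
D − Pe = 36.980 − 2.9 = 34.080 mm
Gross irrigation = 34.080 / 0.91 = 37.451 mm
Volume = 37.451 mm × 281.9 ha × 10 = 105574.4 m³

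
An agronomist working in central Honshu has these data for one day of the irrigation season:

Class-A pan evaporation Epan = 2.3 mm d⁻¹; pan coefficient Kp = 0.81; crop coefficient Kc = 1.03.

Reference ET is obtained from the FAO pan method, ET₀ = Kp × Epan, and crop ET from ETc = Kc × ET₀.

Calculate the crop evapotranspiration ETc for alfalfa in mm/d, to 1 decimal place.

ET₀ = 0.81 × 2.3 = 1.8630 mm/d
ETc = Kc × ET₀ = 1.03 × 1.8630 = 1.9189 mm/d

1.9 mm/d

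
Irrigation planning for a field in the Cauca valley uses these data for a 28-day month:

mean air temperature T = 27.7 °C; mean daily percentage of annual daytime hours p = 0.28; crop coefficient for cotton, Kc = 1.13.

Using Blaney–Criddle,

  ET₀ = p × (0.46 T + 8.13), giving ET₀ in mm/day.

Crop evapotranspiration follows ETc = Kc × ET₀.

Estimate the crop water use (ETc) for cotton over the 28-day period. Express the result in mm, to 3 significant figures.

185 mm

ET₀ = 0.28 × (0.46 × 27.7 + 8.13) = 0.28 × 20.872 = 5.8442 mm/d
ETc = Kc × ET₀ = 1.13 × 5.8442 = 6.6039 mm/d
Over 28 days: 6.6039 × 28 = 184.909 mm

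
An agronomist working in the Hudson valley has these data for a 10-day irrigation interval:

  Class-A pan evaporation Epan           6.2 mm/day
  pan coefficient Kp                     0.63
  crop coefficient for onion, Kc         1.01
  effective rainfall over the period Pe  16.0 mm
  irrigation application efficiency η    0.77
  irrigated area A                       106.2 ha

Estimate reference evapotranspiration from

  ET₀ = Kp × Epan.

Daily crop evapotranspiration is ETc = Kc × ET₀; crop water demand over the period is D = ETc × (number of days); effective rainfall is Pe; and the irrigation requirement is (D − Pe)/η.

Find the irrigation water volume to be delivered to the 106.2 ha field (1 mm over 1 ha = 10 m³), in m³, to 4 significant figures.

32340 m³

ET₀ = 0.63 × 6.2 = 3.9060 mm/d
ETc = Kc × ET₀ = 1.01 × 3.9060 = 3.9451 mm/d
Crop demand D = ETc × 10 d = 3.9451 × 10 = 39.451 mm
D − Pe = 39.451 − 16.0 = 23.451 mm
Gross irrigation = 23.451 / 0.77 = 30.456 mm
Volume = 30.456 mm × 106.2 ha × 10 = 32344.3 m³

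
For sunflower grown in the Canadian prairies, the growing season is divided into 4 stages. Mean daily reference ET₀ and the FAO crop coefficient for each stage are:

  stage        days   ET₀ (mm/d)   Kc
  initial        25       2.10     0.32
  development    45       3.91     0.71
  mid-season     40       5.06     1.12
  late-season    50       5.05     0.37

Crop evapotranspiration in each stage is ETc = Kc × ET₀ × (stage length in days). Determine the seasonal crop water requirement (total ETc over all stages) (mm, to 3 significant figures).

462 mm

initial: 0.32 × 2.10 × 25 = 16.80 mm
development: 0.71 × 3.91 × 45 = 124.92 mm
mid-season: 1.12 × 5.06 × 40 = 226.69 mm
late-season: 0.37 × 5.05 × 50 = 93.43 mm
Seasonal total = 461.84 mm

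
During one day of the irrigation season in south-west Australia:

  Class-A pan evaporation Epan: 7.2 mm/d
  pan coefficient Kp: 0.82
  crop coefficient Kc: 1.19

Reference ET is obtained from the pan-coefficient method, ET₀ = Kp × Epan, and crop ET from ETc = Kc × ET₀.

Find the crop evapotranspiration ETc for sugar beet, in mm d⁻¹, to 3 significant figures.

ET₀ = 0.82 × 7.2 = 5.9040 mm/d
ETc = Kc × ET₀ = 1.19 × 5.9040 = 7.0258 mm/d

7.03 mm d⁻¹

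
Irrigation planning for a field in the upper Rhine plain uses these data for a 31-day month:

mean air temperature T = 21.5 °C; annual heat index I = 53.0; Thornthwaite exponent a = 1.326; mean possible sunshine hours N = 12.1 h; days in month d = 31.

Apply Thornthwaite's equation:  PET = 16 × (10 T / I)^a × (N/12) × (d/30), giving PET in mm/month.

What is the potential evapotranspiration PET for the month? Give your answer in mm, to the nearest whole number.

10T/I = 10 × 21.5 / 53.0 = 4.0566
(10T/I)^a = 4.0566^1.326 = 6.4036
Uncorrected PET = 16 × 6.4036 = 102.458 mm
Correction = (N/12)(d/30) = (12.1/12)(31/30) = 1.0419
PET = 102.458 × 1.0419 = 106.751 mm/month

107 mm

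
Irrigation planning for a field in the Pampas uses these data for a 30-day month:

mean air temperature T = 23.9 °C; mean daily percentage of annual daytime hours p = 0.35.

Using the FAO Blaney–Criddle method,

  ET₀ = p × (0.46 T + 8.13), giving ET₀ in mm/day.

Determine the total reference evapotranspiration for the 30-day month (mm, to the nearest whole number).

201 mm

ET₀ = 0.35 × (0.46 × 23.9 + 8.13) = 0.35 × 19.124 = 6.6934 mm/d
Monthly total = 6.6934 × 30 = 200.802 mm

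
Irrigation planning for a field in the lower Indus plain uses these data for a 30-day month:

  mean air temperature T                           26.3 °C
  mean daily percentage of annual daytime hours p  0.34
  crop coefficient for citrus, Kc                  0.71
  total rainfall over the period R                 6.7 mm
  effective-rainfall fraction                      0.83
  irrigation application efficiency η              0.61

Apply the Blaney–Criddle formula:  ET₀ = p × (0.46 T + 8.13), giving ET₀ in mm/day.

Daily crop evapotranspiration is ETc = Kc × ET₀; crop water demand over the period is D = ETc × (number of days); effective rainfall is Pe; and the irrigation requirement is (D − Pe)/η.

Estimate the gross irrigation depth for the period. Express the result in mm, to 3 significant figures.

ET₀ = 0.34 × (0.46 × 26.3 + 8.13) = 0.34 × 20.228 = 6.8775 mm/d
ETc = Kc × ET₀ = 0.71 × 6.8775 = 4.8830 mm/d
Crop demand D = ETc × 30 d = 4.8830 × 30 = 146.490 mm
Pe = 0.83 × 6.7 = 5.561 mm
D − Pe = 146.490 − 5.561 = 140.929 mm
Gross irrigation = 140.929 / 0.61 = 231.031 mm

231 mm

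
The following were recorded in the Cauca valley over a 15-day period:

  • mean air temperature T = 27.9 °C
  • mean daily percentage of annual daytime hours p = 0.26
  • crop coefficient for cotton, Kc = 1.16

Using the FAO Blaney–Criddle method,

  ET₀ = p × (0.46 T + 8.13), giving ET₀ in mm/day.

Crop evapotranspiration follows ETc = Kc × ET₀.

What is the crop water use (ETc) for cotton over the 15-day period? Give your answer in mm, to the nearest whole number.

ET₀ = 0.26 × (0.46 × 27.9 + 8.13) = 0.26 × 20.964 = 5.4506 mm/d
ETc = Kc × ET₀ = 1.16 × 5.4506 = 6.3227 mm/d
Over 15 days: 6.3227 × 15 = 94.841 mm

95 mm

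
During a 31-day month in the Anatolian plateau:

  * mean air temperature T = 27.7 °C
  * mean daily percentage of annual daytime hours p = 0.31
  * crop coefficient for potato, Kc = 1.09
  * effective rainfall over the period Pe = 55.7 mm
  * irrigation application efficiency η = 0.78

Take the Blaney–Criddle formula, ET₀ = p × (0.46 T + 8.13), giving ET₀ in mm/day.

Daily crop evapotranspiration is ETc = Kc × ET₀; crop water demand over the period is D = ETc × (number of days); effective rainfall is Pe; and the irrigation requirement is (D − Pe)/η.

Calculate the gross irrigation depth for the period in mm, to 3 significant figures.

209 mm

ET₀ = 0.31 × (0.46 × 27.7 + 8.13) = 0.31 × 20.872 = 6.4703 mm/d
ETc = Kc × ET₀ = 1.09 × 6.4703 = 7.0526 mm/d
Crop demand D = ETc × 31 d = 7.0526 × 31 = 218.631 mm
D − Pe = 218.631 − 55.7 = 162.931 mm
Gross irrigation = 162.931 / 0.78 = 208.886 mm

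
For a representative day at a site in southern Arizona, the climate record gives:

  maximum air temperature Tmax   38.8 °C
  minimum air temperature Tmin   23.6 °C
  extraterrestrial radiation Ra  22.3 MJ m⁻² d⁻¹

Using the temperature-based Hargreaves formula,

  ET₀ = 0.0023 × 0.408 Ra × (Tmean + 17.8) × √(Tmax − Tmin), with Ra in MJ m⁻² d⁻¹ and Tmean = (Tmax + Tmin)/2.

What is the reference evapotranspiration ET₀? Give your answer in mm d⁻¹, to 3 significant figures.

4.00 mm d⁻¹

Tmean = (38.8 + 23.6)/2 = 31.20 °C
0.408 Ra = 0.408 × 22.3 = 9.0984 mm/d equivalent
ET₀ = 0.0023 × 9.0984 × (31.20 + 17.8) × √15.2 = 0.0023 × 9.0984 × 49.00 × 3.8987 = 3.9977 mm/d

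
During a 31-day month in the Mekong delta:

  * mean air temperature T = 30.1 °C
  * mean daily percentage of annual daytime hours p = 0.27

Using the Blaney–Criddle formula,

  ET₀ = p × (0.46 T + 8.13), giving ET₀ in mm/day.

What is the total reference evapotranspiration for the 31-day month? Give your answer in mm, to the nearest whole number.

ET₀ = 0.27 × (0.46 × 30.1 + 8.13) = 0.27 × 21.976 = 5.9335 mm/d
Monthly total = 5.9335 × 31 = 183.939 mm

184 mm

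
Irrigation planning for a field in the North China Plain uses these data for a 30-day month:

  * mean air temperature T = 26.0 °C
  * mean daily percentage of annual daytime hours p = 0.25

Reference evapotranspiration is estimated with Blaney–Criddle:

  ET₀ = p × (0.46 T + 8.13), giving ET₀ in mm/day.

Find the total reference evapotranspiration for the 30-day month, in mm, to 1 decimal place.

150.7 mm

ET₀ = 0.25 × (0.46 × 26.0 + 8.13) = 0.25 × 20.090 = 5.0225 mm/d
Monthly total = 5.0225 × 30 = 150.675 mm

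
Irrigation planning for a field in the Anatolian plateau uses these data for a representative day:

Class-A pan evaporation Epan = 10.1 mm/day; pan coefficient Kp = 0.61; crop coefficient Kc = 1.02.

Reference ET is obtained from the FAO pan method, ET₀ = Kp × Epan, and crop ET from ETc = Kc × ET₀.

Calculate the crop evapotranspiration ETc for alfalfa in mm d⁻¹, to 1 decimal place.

6.3 mm d⁻¹

ET₀ = 0.61 × 10.1 = 6.1610 mm/d
ETc = Kc × ET₀ = 1.02 × 6.1610 = 6.2842 mm/d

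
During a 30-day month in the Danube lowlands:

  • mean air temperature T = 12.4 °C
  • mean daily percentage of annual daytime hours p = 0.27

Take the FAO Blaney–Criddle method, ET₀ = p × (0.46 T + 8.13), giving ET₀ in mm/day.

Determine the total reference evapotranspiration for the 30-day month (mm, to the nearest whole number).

112 mm

ET₀ = 0.27 × (0.46 × 12.4 + 8.13) = 0.27 × 13.834 = 3.7352 mm/d
Monthly total = 3.7352 × 30 = 112.056 mm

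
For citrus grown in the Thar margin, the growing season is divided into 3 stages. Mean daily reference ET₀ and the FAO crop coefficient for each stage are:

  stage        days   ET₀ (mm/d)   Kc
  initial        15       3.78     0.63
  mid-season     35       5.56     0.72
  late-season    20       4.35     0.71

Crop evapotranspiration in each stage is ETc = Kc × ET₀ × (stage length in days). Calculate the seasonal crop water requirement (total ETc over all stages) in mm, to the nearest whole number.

initial: 0.63 × 3.78 × 15 = 35.72 mm
mid-season: 0.72 × 5.56 × 35 = 140.11 mm
late-season: 0.71 × 4.35 × 20 = 61.77 mm
Seasonal total = 237.60 mm

238 mm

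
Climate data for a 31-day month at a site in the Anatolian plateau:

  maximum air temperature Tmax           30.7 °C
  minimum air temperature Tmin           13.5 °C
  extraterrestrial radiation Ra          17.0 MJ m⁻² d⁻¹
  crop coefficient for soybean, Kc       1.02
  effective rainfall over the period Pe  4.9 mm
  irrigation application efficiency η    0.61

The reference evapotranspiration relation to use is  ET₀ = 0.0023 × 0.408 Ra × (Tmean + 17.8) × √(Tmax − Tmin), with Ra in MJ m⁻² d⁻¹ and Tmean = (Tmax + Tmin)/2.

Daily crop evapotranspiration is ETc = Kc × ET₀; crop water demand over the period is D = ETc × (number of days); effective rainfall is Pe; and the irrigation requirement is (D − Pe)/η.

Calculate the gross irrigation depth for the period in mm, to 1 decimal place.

128.8 mm

Tmean = (30.7 + 13.5)/2 = 22.10 °C
0.408 Ra = 0.408 × 17.0 = 6.9360 mm/d equivalent
ET₀ = 0.0023 × 6.9360 × (22.10 + 17.8) × √17.2 = 0.0023 × 6.9360 × 39.90 × 4.1473 = 2.6398 mm/d
ETc = Kc × ET₀ = 1.02 × 2.6398 = 2.6926 mm/d
Crop demand D = ETc × 31 d = 2.6926 × 31 = 83.471 mm
D − Pe = 83.471 − 4.9 = 78.571 mm
Gross irrigation = 78.571 / 0.61 = 128.805 mm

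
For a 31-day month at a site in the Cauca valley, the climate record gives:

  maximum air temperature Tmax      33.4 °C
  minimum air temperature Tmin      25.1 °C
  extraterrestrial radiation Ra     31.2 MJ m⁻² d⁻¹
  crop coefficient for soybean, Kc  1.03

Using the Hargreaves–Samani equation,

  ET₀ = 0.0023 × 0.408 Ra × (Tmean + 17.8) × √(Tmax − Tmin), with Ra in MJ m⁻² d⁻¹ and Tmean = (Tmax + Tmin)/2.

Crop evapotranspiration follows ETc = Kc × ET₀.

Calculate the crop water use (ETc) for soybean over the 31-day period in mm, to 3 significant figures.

127 mm

Tmean = (33.4 + 25.1)/2 = 29.25 °C
0.408 Ra = 0.408 × 31.2 = 12.7296 mm/d equivalent
ET₀ = 0.0023 × 12.7296 × (29.25 + 17.8) × √8.3 = 0.0023 × 12.7296 × 47.05 × 2.8810 = 3.9687 mm/d
ETc = Kc × ET₀ = 1.03 × 3.9687 = 4.0878 mm/d
Over 31 days: 4.0878 × 31 = 126.722 mm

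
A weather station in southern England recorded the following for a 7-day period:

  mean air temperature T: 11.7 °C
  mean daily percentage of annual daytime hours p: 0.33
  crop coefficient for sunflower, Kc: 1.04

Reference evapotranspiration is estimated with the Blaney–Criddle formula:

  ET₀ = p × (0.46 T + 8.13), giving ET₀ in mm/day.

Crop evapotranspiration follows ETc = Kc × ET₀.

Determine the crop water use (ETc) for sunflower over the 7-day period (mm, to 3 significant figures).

32.5 mm

ET₀ = 0.33 × (0.46 × 11.7 + 8.13) = 0.33 × 13.512 = 4.4590 mm/d
ETc = Kc × ET₀ = 1.04 × 4.4590 = 4.6374 mm/d
Over 7 days: 4.6374 × 7 = 32.462 mm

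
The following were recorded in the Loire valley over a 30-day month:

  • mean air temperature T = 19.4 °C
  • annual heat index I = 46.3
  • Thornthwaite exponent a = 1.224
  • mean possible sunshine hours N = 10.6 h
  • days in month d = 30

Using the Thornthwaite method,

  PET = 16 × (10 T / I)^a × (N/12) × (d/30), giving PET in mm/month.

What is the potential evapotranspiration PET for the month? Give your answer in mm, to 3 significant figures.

81.6 mm

10T/I = 10 × 19.4 / 46.3 = 4.1901
(10T/I)^a = 4.1901^1.224 = 5.7757
Uncorrected PET = 16 × 5.7757 = 92.411 mm
Correction = (N/12)(d/30) = (10.6/12)(30/30) = 0.8833
PET = 92.411 × 0.8833 = 81.627 mm/month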